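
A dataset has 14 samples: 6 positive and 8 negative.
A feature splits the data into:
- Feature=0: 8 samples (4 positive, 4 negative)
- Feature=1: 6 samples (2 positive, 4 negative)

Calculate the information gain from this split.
0.0202 bits

Information Gain = H(Y) - H(Y|Feature)

Before split:
P(positive) = 6/14 = 0.4286
H(Y) = 0.9852 bits

After split:
Feature=0: H = 1.0000 bits (weight = 8/14)
Feature=1: H = 0.9183 bits (weight = 6/14)
H(Y|Feature) = (8/14)×1.0000 + (6/14)×0.9183 = 0.9650 bits

Information Gain = 0.9852 - 0.9650 = 0.0202 bits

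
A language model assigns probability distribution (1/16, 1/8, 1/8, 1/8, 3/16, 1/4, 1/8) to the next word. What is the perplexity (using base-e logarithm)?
6.5107

Perplexity is e^H (or exp(H) for natural log).

First, H = -Σ p log p = 1.8735 nats
Perplexity = e^1.8735 = 6.5107

Interpretation: The model's uncertainty is equivalent to choosing uniformly among 6.5 options.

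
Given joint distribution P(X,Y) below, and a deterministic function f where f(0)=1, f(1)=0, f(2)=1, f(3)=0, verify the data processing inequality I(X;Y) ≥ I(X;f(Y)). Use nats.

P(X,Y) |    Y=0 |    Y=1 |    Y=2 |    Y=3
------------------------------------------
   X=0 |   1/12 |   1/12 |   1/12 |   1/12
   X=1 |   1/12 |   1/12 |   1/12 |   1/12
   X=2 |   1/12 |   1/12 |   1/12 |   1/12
I(X;Y) = 0.0000, I(X;f(Y)) = 0.0000, inequality holds: 0.0000 ≥ 0.0000

Data Processing Inequality: For any Markov chain X → Y → Z, we have I(X;Y) ≥ I(X;Z).

Here Z = f(Y) is a deterministic function of Y, forming X → Y → Z.

Original I(X;Y) = 0.0000 nats

After applying f:
P(X,Z) where Z=f(Y):
- P(X,Z=0) = P(X,Y=1) + P(X,Y=3)
- P(X,Z=1) = P(X,Y=0) + P(X,Y=2)

I(X;Z) = I(X;f(Y)) = 0.0000 nats

Verification: 0.0000 ≥ 0.0000 ✓

Information cannot be created by processing; the function f can only lose information about X.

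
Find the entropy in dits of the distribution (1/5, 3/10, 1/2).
0.4472 dits

Shannon entropy is H(X) = -Σ p(x) log p(x).

For P = (1/5, 3/10, 1/2):
H = -1/5 × log_10(1/5) -3/10 × log_10(3/10) -1/2 × log_10(1/2)
H = 0.4472 dits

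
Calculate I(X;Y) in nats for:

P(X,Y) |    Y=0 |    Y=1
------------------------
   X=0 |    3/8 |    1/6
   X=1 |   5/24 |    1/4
0.0291 nats

Mutual information: I(X;Y) = H(X) + H(Y) - H(X,Y)

Marginals:
P(X) = (13/24, 11/24), H(X) = 0.6897 nats
P(Y) = (7/12, 5/12), H(Y) = 0.6792 nats

Joint entropy: H(X,Y) = 1.3398 nats

I(X;Y) = 0.6897 + 0.6792 - 1.3398 = 0.0291 nats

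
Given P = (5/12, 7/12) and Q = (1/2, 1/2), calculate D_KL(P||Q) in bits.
0.0201 bits

KL divergence: D_KL(P||Q) = Σ p(x) log(p(x)/q(x))

Computing term by term:
  x=0: 5/12 × log_2[(5/12)/(1/2)] = 5/12 × -0.2630 = -0.1096
  x=1: 7/12 × log_2[(7/12)/(1/2)] = 7/12 × 0.2224 = 0.1297

D_KL(P||Q) = 0.0201 bits

Note: KL divergence is always non-negative and equals 0 iff P = Q.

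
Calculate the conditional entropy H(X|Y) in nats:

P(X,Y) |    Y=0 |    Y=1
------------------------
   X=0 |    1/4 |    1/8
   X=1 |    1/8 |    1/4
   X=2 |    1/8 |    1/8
1.0397 nats

Using the chain rule: H(X|Y) = H(X,Y) - H(Y)

First, compute H(X,Y) = 1.7329 nats

Marginal P(Y) = (1/2, 1/2)
H(Y) = 0.6931 nats

H(X|Y) = H(X,Y) - H(Y) = 1.7329 - 0.6931 = 1.0397 nats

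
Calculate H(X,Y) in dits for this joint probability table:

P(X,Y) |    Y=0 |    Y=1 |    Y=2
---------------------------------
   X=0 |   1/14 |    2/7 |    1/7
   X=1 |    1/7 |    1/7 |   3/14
0.7429 dits

Joint entropy is H(X,Y) = -Σ_{x,y} p(x,y) log p(x,y).

Summing over all non-zero entries:
H(X,Y) = -[1/14·log_10(1/14) + 2/7·log_10(2/7) + 1/7·log_10(1/7) + 1/7·log_10(1/7) + 1/7·log_10(1/7) + 3/14·log_10(3/14)]
H(X,Y) = 0.7429 dits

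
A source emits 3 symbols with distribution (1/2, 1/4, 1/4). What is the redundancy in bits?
0.0850 bits

Redundancy measures how far a source is from maximum entropy:
R = H_max - H(X)

Maximum entropy for 3 symbols: H_max = log_2(3) = 1.5850 bits
Actual entropy: H(X) = 1.5000 bits
Redundancy: R = 1.5850 - 1.5000 = 0.0850 bits

This redundancy represents potential for compression: the source could be compressed by 0.0850 bits per symbol.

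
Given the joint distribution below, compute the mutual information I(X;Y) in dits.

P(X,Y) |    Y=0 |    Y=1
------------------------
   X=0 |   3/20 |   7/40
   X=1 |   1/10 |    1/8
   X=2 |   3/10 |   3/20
0.0099 dits

Mutual information: I(X;Y) = H(X) + H(Y) - H(X,Y)

Marginals:
P(X) = (13/40, 9/40, 9/20), H(X) = 0.4605 dits
P(Y) = (11/20, 9/20), H(Y) = 0.2989 dits

Joint entropy: H(X,Y) = 0.7494 dits

I(X;Y) = 0.4605 + 0.2989 - 0.7494 = 0.0099 dits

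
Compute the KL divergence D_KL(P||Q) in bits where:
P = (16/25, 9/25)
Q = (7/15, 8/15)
0.0875 bits

KL divergence: D_KL(P||Q) = Σ p(x) log(p(x)/q(x))

Computing term by term:
  x=0: 16/25 × log_2[(16/25)/(7/15)] = 16/25 × 0.4557 = 0.2916
  x=1: 9/25 × log_2[(9/25)/(8/15)] = 9/25 × -0.5670 = -0.2041

D_KL(P||Q) = 0.0875 bits

Note: KL divergence is always non-negative and equals 0 iff P = Q.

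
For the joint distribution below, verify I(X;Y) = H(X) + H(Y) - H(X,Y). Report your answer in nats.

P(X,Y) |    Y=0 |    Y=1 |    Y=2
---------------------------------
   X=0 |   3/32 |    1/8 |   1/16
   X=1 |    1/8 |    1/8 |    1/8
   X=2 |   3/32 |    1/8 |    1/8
I(X;Y) = 0.0097 nats

Mutual information has multiple equivalent forms:
- I(X;Y) = H(X) - H(X|Y)
- I(X;Y) = H(Y) - H(Y|X)
- I(X;Y) = H(X) + H(Y) - H(X,Y)

Computing all quantities:
H(X) = 1.0916, H(Y) = 1.0948, H(X,Y) = 2.1767
H(X|Y) = 1.0819, H(Y|X) = 1.0851

Verification:
H(X) - H(X|Y) = 1.0916 - 1.0819 = 0.0097
H(Y) - H(Y|X) = 1.0948 - 1.0851 = 0.0097
H(X) + H(Y) - H(X,Y) = 1.0916 + 1.0948 - 2.1767 = 0.0097

All forms give I(X;Y) = 0.0097 nats. ✓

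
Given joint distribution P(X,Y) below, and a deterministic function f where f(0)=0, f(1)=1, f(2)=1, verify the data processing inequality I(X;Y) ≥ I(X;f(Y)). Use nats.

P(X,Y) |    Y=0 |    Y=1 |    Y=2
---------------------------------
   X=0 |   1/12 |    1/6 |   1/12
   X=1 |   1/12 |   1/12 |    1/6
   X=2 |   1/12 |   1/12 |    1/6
I(X;Y) = 0.0378, I(X;f(Y)) = 0.0000, inequality holds: 0.0378 ≥ 0.0000

Data Processing Inequality: For any Markov chain X → Y → Z, we have I(X;Y) ≥ I(X;Z).

Here Z = f(Y) is a deterministic function of Y, forming X → Y → Z.

Original I(X;Y) = 0.0378 nats

After applying f:
P(X,Z) where Z=f(Y):
- P(X,Z=0) = P(X,Y=0)
- P(X,Z=1) = P(X,Y=1) + P(X,Y=2)

I(X;Z) = I(X;f(Y)) = 0.0000 nats

Verification: 0.0378 ≥ 0.0000 ✓

Information cannot be created by processing; the function f can only lose information about X.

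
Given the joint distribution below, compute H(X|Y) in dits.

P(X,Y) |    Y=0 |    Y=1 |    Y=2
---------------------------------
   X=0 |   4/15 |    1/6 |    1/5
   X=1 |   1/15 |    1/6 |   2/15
0.2702 dits

Using the chain rule: H(X|Y) = H(X,Y) - H(Y)

First, compute H(X,Y) = 0.7473 dits

Marginal P(Y) = (1/3, 1/3, 1/3)
H(Y) = 0.4771 dits

H(X|Y) = H(X,Y) - H(Y) = 0.7473 - 0.4771 = 0.2702 dits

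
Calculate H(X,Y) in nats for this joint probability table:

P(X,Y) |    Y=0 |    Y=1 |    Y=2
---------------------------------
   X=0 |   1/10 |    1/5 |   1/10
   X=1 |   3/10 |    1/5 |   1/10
1.6957 nats

Joint entropy is H(X,Y) = -Σ_{x,y} p(x,y) log p(x,y).

Summing over all non-zero entries:
H(X,Y) = -[1/10·log_e(1/10) + 1/5·log_e(1/5) + 1/10·log_e(1/10) + 3/10·log_e(3/10) + 1/5·log_e(1/5) + 1/10·log_e(1/10)]
H(X,Y) = 1.6957 nats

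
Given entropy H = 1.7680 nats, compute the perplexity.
5.8591

Perplexity is e^H (or exp(H) for natural log).

H = 1.7680 nats
Perplexity = e^1.7680 = 5.8591

Interpretation: The model's uncertainty is equivalent to choosing uniformly among 5.9 options.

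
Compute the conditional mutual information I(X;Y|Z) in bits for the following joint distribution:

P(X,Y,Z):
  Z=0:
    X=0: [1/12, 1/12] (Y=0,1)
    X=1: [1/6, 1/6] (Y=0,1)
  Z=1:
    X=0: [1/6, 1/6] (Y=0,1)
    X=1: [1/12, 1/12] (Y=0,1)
0.0000 bits

Conditional mutual information: I(X;Y|Z) = H(X|Z) + H(Y|Z) - H(X,Y|Z)

H(Z) = 1.0000
H(X,Z) = 1.9183 → H(X|Z) = 0.9183
H(Y,Z) = 2.0000 → H(Y|Z) = 1.0000
H(X,Y,Z) = 2.9183 → H(X,Y|Z) = 1.9183

I(X;Y|Z) = 0.9183 + 1.0000 - 1.9183 = 0.0000 bits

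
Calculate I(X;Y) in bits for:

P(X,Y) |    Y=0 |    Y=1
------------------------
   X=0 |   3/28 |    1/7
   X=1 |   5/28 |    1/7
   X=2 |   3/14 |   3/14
0.0066 bits

Mutual information: I(X;Y) = H(X) + H(Y) - H(X,Y)

Marginals:
P(X) = (1/4, 9/28, 3/7), H(X) = 1.5502 bits
P(Y) = (1/2, 1/2), H(Y) = 1.0000 bits

Joint entropy: H(X,Y) = 2.5436 bits

I(X;Y) = 1.5502 + 1.0000 - 2.5436 = 0.0066 bits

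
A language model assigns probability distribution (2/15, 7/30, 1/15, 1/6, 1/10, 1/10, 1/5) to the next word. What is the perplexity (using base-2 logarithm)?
6.4869

Perplexity is 2^H (or exp(H) for natural log).

First, H = -Σ p log p = 2.6975 bits
Perplexity = 2^2.6975 = 6.4869

Interpretation: The model's uncertainty is equivalent to choosing uniformly among 6.5 options.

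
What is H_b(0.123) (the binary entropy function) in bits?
0.5379 bits

The binary entropy function is:
H(p) = -p log(p) - (1-p) log(1-p)

H(0.123) = -0.123 × log_2(0.123) - 0.877 × log_2(0.877)
H(0.123) = 0.5379 bits

Note: Binary entropy is maximized at p=0.5 (H=1 bit) and minimized at p=0 or p=1 (H=0).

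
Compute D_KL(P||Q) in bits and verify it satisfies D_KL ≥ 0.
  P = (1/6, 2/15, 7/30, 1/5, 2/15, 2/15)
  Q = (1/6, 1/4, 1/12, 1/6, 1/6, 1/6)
0.1924 bits

KL divergence satisfies the Gibbs inequality: D_KL(P||Q) ≥ 0 for all distributions P, Q.

D_KL(P||Q) = Σ p(x) log(p(x)/q(x))
Term by term:
  x=0: 1/6 × log_2[(1/6)/(1/6)] = 0.0000
  x=1: 2/15 × log_2[(2/15)/(1/4)] = -0.1209
  x=2: 7/30 × log_2[(7/30)/(1/12)] = 0.3466
  x=3: 1/5 × log_2[(1/5)/(1/6)] = 0.0526
  x=4: 2/15 × log_2[(2/15)/(1/6)] = -0.0429
  x=5: 2/15 × log_2[(2/15)/(1/6)] = -0.0429
D_KL(P||Q) = 0.1924 bits

D_KL(P||Q) = 0.1924 ≥ 0 ✓

This non-negativity is a fundamental property: relative entropy cannot be negative because it measures how different Q is from P.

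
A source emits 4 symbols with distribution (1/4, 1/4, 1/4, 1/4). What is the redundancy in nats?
0.0000 nats

Redundancy measures how far a source is from maximum entropy:
R = H_max - H(X)

Maximum entropy for 4 symbols: H_max = log_e(4) = 1.3863 nats
Actual entropy: H(X) = 1.3863 nats
Redundancy: R = 1.3863 - 1.3863 = 0.0000 nats

This redundancy represents potential for compression: the source could be compressed by 0.0000 nats per symbol.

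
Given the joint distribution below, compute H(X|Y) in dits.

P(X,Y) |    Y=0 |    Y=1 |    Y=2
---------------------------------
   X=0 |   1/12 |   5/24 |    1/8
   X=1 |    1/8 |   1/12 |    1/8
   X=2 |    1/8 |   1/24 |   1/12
0.4437 dits

Using the chain rule: H(X|Y) = H(X,Y) - H(Y)

First, compute H(X,Y) = 0.9208 dits

Marginal P(Y) = (1/3, 1/3, 1/3)
H(Y) = 0.4771 dits

H(X|Y) = H(X,Y) - H(Y) = 0.9208 - 0.4771 = 0.4437 dits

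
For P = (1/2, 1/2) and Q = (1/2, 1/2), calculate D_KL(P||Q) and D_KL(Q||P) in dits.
D_KL(P||Q) = 0.0000, D_KL(Q||P) = 0.0000

KL divergence is not symmetric: D_KL(P||Q) ≠ D_KL(Q||P) in general.

D_KL(P||Q) = 0.0000 dits
D_KL(Q||P) = 0.0000 dits

In this case they happen to be equal (to 4 decimal places).

This asymmetry is why KL divergence is not a true distance metric.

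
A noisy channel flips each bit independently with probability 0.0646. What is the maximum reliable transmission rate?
0.6546 bits

For a binary symmetric channel (BSC) with error probability p:
Capacity C = 1 - H(p) bits per symbol

where H(p) = -p log₂(p) - (1-p) log₂(1-p) is the binary entropy function.

H(0.0646) = 0.3454 bits
C = 1 - 0.3454 = 0.6546 bits per symbol

This means we can reliably transmit up to 0.6546 bits of information per channel use.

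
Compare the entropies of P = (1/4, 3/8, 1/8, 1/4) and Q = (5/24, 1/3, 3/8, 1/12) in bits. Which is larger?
P

Computing entropies in bits:
H(P) = 1.9056
H(Q) = 1.8292

Distribution P has higher entropy.

Intuition: The distribution closer to uniform (more spread out) has higher entropy.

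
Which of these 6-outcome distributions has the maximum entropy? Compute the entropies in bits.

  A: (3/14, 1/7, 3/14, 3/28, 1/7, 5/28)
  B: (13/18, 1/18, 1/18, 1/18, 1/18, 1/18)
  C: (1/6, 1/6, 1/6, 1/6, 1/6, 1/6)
C

For a discrete distribution over n outcomes, entropy is maximized by the uniform distribution.

Computing entropies:
H(A) = 2.5436 bits
H(B) = 1.4974 bits
H(C) = 2.5850 bits

The uniform distribution (where all probabilities equal 1/6) achieves the maximum entropy of log_2(6) = 2.5850 bits.

Distribution C has the highest entropy.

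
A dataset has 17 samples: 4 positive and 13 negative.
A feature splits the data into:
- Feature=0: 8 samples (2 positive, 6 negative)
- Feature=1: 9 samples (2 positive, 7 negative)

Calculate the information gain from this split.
0.0008 bits

Information Gain = H(Y) - H(Y|Feature)

Before split:
P(positive) = 4/17 = 0.2353
H(Y) = 0.7871 bits

After split:
Feature=0: H = 0.8113 bits (weight = 8/17)
Feature=1: H = 0.7642 bits (weight = 9/17)
H(Y|Feature) = (8/17)×0.8113 + (9/17)×0.7642 = 0.7864 bits

Information Gain = 0.7871 - 0.7864 = 0.0008 bits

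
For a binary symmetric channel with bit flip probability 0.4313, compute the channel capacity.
0.0137 bits

For a binary symmetric channel (BSC) with error probability p:
Capacity C = 1 - H(p) bits per symbol

where H(p) = -p log₂(p) - (1-p) log₂(1-p) is the binary entropy function.

H(0.4313) = 0.9863 bits
C = 1 - 0.9863 = 0.0137 bits per symbol

This means we can reliably transmit up to 0.0137 bits of information per channel use.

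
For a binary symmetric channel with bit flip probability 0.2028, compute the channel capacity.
0.2725 bits

For a binary symmetric channel (BSC) with error probability p:
Capacity C = 1 - H(p) bits per symbol

where H(p) = -p log₂(p) - (1-p) log₂(1-p) is the binary entropy function.

H(0.2028) = 0.7275 bits
C = 1 - 0.7275 = 0.2725 bits per symbol

This means we can reliably transmit up to 0.2725 bits of information per channel use.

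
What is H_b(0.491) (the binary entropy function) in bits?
0.9998 bits

The binary entropy function is:
H(p) = -p log(p) - (1-p) log(1-p)

H(0.491) = -0.491 × log_2(0.491) - 0.509 × log_2(0.509)
H(0.491) = 0.9998 bits

Note: Binary entropy is maximized at p=0.5 (H=1 bit) and minimized at p=0 or p=1 (H=0).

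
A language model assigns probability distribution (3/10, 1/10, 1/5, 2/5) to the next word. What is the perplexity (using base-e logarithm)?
3.5961

Perplexity is e^H (or exp(H) for natural log).

First, H = -Σ p log p = 1.2799 nats
Perplexity = e^1.2799 = 3.5961

Interpretation: The model's uncertainty is equivalent to choosing uniformly among 3.6 options.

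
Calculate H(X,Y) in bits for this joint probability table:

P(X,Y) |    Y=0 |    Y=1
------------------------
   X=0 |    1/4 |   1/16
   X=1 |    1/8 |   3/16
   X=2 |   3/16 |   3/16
2.4835 bits

Joint entropy is H(X,Y) = -Σ_{x,y} p(x,y) log p(x,y).

Summing over all non-zero entries:
H(X,Y) = -[1/4·log_2(1/4) + 1/16·log_2(1/16) + 1/8·log_2(1/8) + 3/16·log_2(3/16) + 3/16·log_2(3/16) + 3/16·log_2(3/16)]
H(X,Y) = 2.4835 bits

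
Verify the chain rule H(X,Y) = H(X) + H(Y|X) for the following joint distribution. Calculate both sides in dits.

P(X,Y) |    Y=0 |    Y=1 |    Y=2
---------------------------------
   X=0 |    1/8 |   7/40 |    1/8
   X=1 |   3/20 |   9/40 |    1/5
H(X,Y) = 0.7674, H(X) = 0.2961, H(Y|X) = 0.4713 (all in dits)

Chain rule: H(X,Y) = H(X) + H(Y|X)

Left side — joint entropy directly:
H(X,Y) = -Σ p(x,y) log p(x,y) = 0.7674 dits

Right side — compute H(Y|X) from the conditional distributions:
P(X) = (17/40, 23/40), so H(X) = 0.2961 dits
H(Y|X) = Σ_x P(X=x) · H(Y|X=x):
  P(Y|X=0) = (5/17, 7/17, 5/17), H(Y|X=0) = 0.4713, weight P(X=0) = 17/40
  P(Y|X=1) = (6/23, 9/23, 8/23), H(Y|X=1) = 0.4712, weight P(X=1) = 23/40
H(Y|X) = 0.4713 dits

H(X) + H(Y|X) = 0.2961 + 0.4713 = 0.7674 dits

Both sides equal 0.7674 dits. ✓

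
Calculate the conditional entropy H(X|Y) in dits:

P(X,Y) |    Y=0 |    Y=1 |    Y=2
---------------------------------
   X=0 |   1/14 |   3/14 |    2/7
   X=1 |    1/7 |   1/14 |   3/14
0.2773 dits

Using the chain rule: H(X|Y) = H(X,Y) - H(Y)

First, compute H(X,Y) = 0.7266 dits

Marginal P(Y) = (3/14, 2/7, 1/2)
H(Y) = 0.4493 dits

H(X|Y) = H(X,Y) - H(Y) = 0.7266 - 0.4493 = 0.2773 dits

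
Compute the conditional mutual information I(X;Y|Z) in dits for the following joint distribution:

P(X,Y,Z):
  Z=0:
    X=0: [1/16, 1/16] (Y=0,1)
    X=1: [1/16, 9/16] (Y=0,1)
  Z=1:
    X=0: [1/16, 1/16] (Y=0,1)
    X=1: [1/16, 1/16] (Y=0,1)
0.0209 dits

Conditional mutual information: I(X;Y|Z) = H(X|Z) + H(Y|Z) - H(X,Y|Z)

H(Z) = 0.2442
H(X,Z) = 0.4662 → H(X|Z) = 0.2220
H(Y,Z) = 0.4662 → H(Y|Z) = 0.2220
H(X,Y,Z) = 0.6674 → H(X,Y|Z) = 0.4231

I(X;Y|Z) = 0.2220 + 0.2220 - 0.4231 = 0.0209 dits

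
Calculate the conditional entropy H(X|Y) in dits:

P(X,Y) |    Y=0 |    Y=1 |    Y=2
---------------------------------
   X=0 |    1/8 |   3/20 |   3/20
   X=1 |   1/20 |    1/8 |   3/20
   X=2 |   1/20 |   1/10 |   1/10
0.4620 dits

Using the chain rule: H(X|Y) = H(X,Y) - H(Y)

First, compute H(X,Y) = 0.9266 dits

Marginal P(Y) = (9/40, 3/8, 2/5)
H(Y) = 0.4647 dits

H(X|Y) = H(X,Y) - H(Y) = 0.9266 - 0.4647 = 0.4620 dits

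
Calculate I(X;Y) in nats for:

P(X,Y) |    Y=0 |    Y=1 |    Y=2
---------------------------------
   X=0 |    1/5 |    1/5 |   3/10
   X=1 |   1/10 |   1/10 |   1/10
0.0040 nats

Mutual information: I(X;Y) = H(X) + H(Y) - H(X,Y)

Marginals:
P(X) = (7/10, 3/10), H(X) = 0.6109 nats
P(Y) = (3/10, 3/10, 2/5), H(Y) = 1.0889 nats

Joint entropy: H(X,Y) = 1.6957 nats

I(X;Y) = 0.6109 + 1.0889 - 1.6957 = 0.0040 nats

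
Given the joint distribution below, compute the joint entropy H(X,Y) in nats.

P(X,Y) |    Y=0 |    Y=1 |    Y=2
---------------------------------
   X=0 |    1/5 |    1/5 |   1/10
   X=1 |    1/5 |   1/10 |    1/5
1.7481 nats

Joint entropy is H(X,Y) = -Σ_{x,y} p(x,y) log p(x,y).

Summing over all non-zero entries:
H(X,Y) = -[1/5·log_e(1/5) + 1/5·log_e(1/5) + 1/10·log_e(1/10) + 1/5·log_e(1/5) + 1/10·log_e(1/10) + 1/5·log_e(1/5)]
H(X,Y) = 1.7481 nats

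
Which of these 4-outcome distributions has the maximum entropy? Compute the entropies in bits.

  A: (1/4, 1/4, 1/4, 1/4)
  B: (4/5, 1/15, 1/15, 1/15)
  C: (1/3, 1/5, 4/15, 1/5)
A

For a discrete distribution over n outcomes, entropy is maximized by the uniform distribution.

Computing entropies:
H(A) = 2.0000 bits
H(B) = 1.0389 bits
H(C) = 1.9656 bits

The uniform distribution (where all probabilities equal 1/4) achieves the maximum entropy of log_2(4) = 2.0000 bits.

Distribution A has the highest entropy.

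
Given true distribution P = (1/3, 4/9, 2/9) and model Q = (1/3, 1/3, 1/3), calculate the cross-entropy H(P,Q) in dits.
0.4771 dits

Cross-entropy: H(P,Q) = -Σ p(x) log q(x)

Alternatively: H(P,Q) = H(P) + D_KL(P||Q)
H(P) = 0.4607 dits
D_KL(P||Q) = 0.0164 dits

H(P,Q) = 0.4607 + 0.0164 = 0.4771 dits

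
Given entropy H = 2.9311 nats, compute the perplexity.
18.7482

Perplexity is e^H (or exp(H) for natural log).

H = 2.9311 nats
Perplexity = e^2.9311 = 18.7482

Interpretation: The model's uncertainty is equivalent to choosing uniformly among 18.7 options.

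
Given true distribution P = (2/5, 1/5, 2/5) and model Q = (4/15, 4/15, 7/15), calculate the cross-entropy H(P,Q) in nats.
1.0979 nats

Cross-entropy: H(P,Q) = -Σ p(x) log q(x)

Alternatively: H(P,Q) = H(P) + D_KL(P||Q)
H(P) = 1.0549 nats
D_KL(P||Q) = 0.0430 nats

H(P,Q) = 1.0549 + 0.0430 = 1.0979 nats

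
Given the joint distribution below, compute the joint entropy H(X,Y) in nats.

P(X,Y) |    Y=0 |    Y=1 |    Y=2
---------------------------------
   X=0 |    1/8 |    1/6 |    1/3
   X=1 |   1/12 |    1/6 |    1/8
1.6904 nats

Joint entropy is H(X,Y) = -Σ_{x,y} p(x,y) log p(x,y).

Summing over all non-zero entries:
H(X,Y) = -[1/8·log_e(1/8) + 1/6·log_e(1/6) + 1/3·log_e(1/3) + 1/12·log_e(1/12) + 1/6·log_e(1/6) + 1/8·log_e(1/8)]
H(X,Y) = 1.6904 nats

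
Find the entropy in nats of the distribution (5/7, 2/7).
0.5983 nats

Shannon entropy is H(X) = -Σ p(x) log p(x).

For P = (5/7, 2/7):
H = -5/7 × log_e(5/7) -2/7 × log_e(2/7)
H = 0.5983 nats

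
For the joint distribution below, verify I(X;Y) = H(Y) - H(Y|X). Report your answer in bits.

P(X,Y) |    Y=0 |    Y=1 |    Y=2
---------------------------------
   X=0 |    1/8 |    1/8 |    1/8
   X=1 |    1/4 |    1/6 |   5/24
I(X;Y) = 0.0046 bits

Mutual information has multiple equivalent forms:
- I(X;Y) = H(X) - H(X|Y)
- I(X;Y) = H(Y) - H(Y|X)
- I(X;Y) = H(X) + H(Y) - H(X,Y)

Computing all quantities:
H(X) = 0.9544, H(Y) = 1.5774, H(X,Y) = 2.5273
H(X|Y) = 0.9499, H(Y|X) = 1.5729

Verification:
H(X) - H(X|Y) = 0.9544 - 0.9499 = 0.0046
H(Y) - H(Y|X) = 1.5774 - 1.5729 = 0.0046
H(X) + H(Y) - H(X,Y) = 0.9544 + 1.5774 - 2.5273 = 0.0046

All forms give I(X;Y) = 0.0046 bits. ✓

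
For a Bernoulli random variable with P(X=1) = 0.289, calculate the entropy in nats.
0.6013 nats

The binary entropy function is:
H(p) = -p log(p) - (1-p) log(1-p)

H(0.289) = -0.289 × log_e(0.289) - 0.711 × log_e(0.711)
H(0.289) = 0.6013 nats

Note: Binary entropy is maximized at p=0.5 (H=1 bit) and minimized at p=0 or p=1 (H=0).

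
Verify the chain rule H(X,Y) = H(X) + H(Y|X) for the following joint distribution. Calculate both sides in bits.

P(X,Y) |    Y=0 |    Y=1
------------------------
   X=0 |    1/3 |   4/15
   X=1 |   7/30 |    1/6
H(X,Y) = 1.9575, H(X) = 0.9710, H(Y|X) = 0.9866 (all in bits)

Chain rule: H(X,Y) = H(X) + H(Y|X)

Left side — joint entropy directly:
H(X,Y) = -Σ p(x,y) log p(x,y) = 1.9575 bits

Right side — compute H(Y|X) from the conditional distributions:
P(X) = (3/5, 2/5), so H(X) = 0.9710 bits
H(Y|X) = Σ_x P(X=x) · H(Y|X=x):
  P(Y|X=0) = (5/9, 4/9), H(Y|X=0) = 0.9911, weight P(X=0) = 3/5
  P(Y|X=1) = (7/12, 5/12), H(Y|X=1) = 0.9799, weight P(X=1) = 2/5
H(Y|X) = 0.9866 bits

H(X) + H(Y|X) = 0.9710 + 0.9866 = 1.9575 bits

Both sides equal 1.9575 bits. ✓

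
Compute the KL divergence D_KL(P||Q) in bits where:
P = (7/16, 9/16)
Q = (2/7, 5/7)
0.0751 bits

KL divergence: D_KL(P||Q) = Σ p(x) log(p(x)/q(x))

Computing term by term:
  x=0: 7/16 × log_2[(7/16)/(2/7)] = 7/16 × 0.6147 = 0.2689
  x=1: 9/16 × log_2[(9/16)/(5/7)] = 9/16 × -0.3446 = -0.1939

D_KL(P||Q) = 0.0751 bits

Note: KL divergence is always non-negative and equals 0 iff P = Q.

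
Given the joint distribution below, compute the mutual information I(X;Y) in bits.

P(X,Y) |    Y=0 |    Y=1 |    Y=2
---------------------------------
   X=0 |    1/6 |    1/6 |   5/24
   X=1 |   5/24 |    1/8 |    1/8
0.0178 bits

Mutual information: I(X;Y) = H(X) + H(Y) - H(X,Y)

Marginals:
P(X) = (13/24, 11/24), H(X) = 0.9950 bits
P(Y) = (3/8, 7/24, 1/3), H(Y) = 1.5774 bits

Joint entropy: H(X,Y) = 2.5546 bits

I(X;Y) = 0.9950 + 1.5774 - 2.5546 = 0.0178 bits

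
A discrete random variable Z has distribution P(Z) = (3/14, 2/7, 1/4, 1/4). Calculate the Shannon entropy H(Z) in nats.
1.3812 nats

Shannon entropy is H(X) = -Σ p(x) log p(x).

For P = (3/14, 2/7, 1/4, 1/4):
H = -3/14 × log_e(3/14) -2/7 × log_e(2/7) -1/4 × log_e(1/4) -1/4 × log_e(1/4)
H = 1.3812 nats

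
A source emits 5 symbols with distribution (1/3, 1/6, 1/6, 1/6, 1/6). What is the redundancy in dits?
0.0212 dits

Redundancy measures how far a source is from maximum entropy:
R = H_max - H(X)

Maximum entropy for 5 symbols: H_max = log_10(5) = 0.6990 dits
Actual entropy: H(X) = 0.6778 dits
Redundancy: R = 0.6990 - 0.6778 = 0.0212 dits

This redundancy represents potential for compression: the source could be compressed by 0.0212 dits per symbol.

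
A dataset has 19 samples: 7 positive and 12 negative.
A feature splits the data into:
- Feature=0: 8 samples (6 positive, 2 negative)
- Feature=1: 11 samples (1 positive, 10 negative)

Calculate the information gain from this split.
0.3534 bits

Information Gain = H(Y) - H(Y|Feature)

Before split:
P(positive) = 7/19 = 0.3684
H(Y) = 0.9495 bits

After split:
Feature=0: H = 0.8113 bits (weight = 8/19)
Feature=1: H = 0.4395 bits (weight = 11/19)
H(Y|Feature) = (8/19)×0.8113 + (11/19)×0.4395 = 0.5960 bits

Information Gain = 0.9495 - 0.5960 = 0.3534 bits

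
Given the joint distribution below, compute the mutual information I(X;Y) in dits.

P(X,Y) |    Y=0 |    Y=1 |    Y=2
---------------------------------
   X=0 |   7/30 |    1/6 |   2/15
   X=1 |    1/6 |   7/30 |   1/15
0.0088 dits

Mutual information: I(X;Y) = H(X) + H(Y) - H(X,Y)

Marginals:
P(X) = (8/15, 7/15), H(X) = 0.3001 dits
P(Y) = (2/5, 2/5, 1/5), H(Y) = 0.4581 dits

Joint entropy: H(X,Y) = 0.7494 dits

I(X;Y) = 0.3001 + 0.4581 - 0.7494 = 0.0088 dits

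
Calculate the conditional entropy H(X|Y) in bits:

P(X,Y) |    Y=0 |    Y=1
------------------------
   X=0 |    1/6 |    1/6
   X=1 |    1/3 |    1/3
0.9183 bits

Using the chain rule: H(X|Y) = H(X,Y) - H(Y)

First, compute H(X,Y) = 1.9183 bits

Marginal P(Y) = (1/2, 1/2)
H(Y) = 1.0000 bits

H(X|Y) = H(X,Y) - H(Y) = 1.9183 - 1.0000 = 0.9183 bits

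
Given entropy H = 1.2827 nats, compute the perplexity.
3.6064

Perplexity is e^H (or exp(H) for natural log).

H = 1.2827 nats
Perplexity = e^1.2827 = 3.6064

Interpretation: The model's uncertainty is equivalent to choosing uniformly among 3.6 options.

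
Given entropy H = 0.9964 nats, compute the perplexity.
2.7085

Perplexity is e^H (or exp(H) for natural log).

H = 0.9964 nats
Perplexity = e^0.9964 = 2.7085

Interpretation: The model's uncertainty is equivalent to choosing uniformly among 2.7 options.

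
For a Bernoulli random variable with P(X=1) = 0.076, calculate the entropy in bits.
0.3879 bits

The binary entropy function is:
H(p) = -p log(p) - (1-p) log(1-p)

H(0.076) = -0.076 × log_2(0.076) - 0.924 × log_2(0.924)
H(0.076) = 0.3879 bits

Note: Binary entropy is maximized at p=0.5 (H=1 bit) and minimized at p=0 or p=1 (H=0).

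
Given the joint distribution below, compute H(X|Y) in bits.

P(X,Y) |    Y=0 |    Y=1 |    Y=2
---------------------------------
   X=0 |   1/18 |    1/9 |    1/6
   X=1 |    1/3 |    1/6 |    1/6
0.8331 bits

Using the chain rule: H(X|Y) = H(X,Y) - H(Y)

First, compute H(X,Y) = 2.4047 bits

Marginal P(Y) = (7/18, 5/18, 1/3)
H(Y) = 1.5715 bits

H(X|Y) = H(X,Y) - H(Y) = 2.4047 - 1.5715 = 0.8331 bits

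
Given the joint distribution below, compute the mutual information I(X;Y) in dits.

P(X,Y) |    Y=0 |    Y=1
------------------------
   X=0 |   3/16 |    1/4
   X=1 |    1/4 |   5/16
0.0001 dits

Mutual information: I(X;Y) = H(X) + H(Y) - H(X,Y)

Marginals:
P(X) = (7/16, 9/16), H(X) = 0.2976 dits
P(Y) = (7/16, 9/16), H(Y) = 0.2976 dits

Joint entropy: H(X,Y) = 0.5952 dits

I(X;Y) = 0.2976 + 0.2976 - 0.5952 = 0.0001 dits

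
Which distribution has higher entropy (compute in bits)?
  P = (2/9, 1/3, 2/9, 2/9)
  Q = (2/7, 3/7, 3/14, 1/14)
P

Computing entropies in bits:
H(P) = 1.9749
H(Q) = 1.7885

Distribution P has higher entropy.

Intuition: The distribution closer to uniform (more spread out) has higher entropy.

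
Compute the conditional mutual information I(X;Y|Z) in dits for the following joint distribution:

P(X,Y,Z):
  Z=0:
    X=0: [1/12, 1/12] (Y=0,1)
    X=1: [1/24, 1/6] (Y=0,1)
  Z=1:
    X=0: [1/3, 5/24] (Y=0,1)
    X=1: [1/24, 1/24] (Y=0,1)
0.0091 dits

Conditional mutual information: I(X;Y|Z) = H(X|Z) + H(Y|Z) - H(X,Y|Z)

H(Z) = 0.2873
H(X,Z) = 0.5058 → H(X|Z) = 0.2185
H(Y,Z) = 0.5737 → H(Y|Z) = 0.2863
H(X,Y,Z) = 0.7830 → H(X,Y|Z) = 0.4957

I(X;Y|Z) = 0.2185 + 0.2863 - 0.4957 = 0.0091 dits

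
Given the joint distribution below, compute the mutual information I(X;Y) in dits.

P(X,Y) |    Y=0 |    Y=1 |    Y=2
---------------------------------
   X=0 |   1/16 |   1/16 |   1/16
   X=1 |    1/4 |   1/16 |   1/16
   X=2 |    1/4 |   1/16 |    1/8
0.0150 dits

Mutual information: I(X;Y) = H(X) + H(Y) - H(X,Y)

Marginals:
P(X) = (3/16, 3/8, 7/16), H(X) = 0.4531 dits
P(Y) = (9/16, 3/16, 1/4), H(Y) = 0.4274 dits

Joint entropy: H(X,Y) = 0.8655 dits

I(X;Y) = 0.4531 + 0.4274 - 0.8655 = 0.0150 dits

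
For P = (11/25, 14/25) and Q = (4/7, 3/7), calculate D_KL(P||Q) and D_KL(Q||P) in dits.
D_KL(P||Q) = 0.0151, D_KL(Q||P) = 0.0151

KL divergence is not symmetric: D_KL(P||Q) ≠ D_KL(Q||P) in general.

D_KL(P||Q) = 0.0151 dits
D_KL(Q||P) = 0.0151 dits

In this case they happen to be equal (to 4 decimal places).

This asymmetry is why KL divergence is not a true distance metric.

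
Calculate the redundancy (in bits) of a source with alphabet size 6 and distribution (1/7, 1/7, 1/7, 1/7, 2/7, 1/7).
0.0633 bits

Redundancy measures how far a source is from maximum entropy:
R = H_max - H(X)

Maximum entropy for 6 symbols: H_max = log_2(6) = 2.5850 bits
Actual entropy: H(X) = 2.5216 bits
Redundancy: R = 2.5850 - 2.5216 = 0.0633 bits

This redundancy represents potential for compression: the source could be compressed by 0.0633 bits per symbol.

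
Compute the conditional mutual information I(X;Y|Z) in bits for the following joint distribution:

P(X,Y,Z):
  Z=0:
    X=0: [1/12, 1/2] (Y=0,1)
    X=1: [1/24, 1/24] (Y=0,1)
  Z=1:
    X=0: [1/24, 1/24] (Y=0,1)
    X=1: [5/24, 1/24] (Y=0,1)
0.0603 bits

Conditional mutual information: I(X;Y|Z) = H(X|Z) + H(Y|Z) - H(X,Y|Z)

H(Z) = 0.9183
H(X,Z) = 1.5511 → H(X|Z) = 0.6328
H(Y,Z) = 1.6529 → H(Y|Z) = 0.7346
H(X,Y,Z) = 2.2254 → H(X,Y|Z) = 1.3071

I(X;Y|Z) = 0.6328 + 0.7346 - 1.3071 = 0.0603 bits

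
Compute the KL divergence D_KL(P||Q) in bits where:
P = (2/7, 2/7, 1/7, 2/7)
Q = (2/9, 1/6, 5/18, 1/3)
0.1252 bits

KL divergence: D_KL(P||Q) = Σ p(x) log(p(x)/q(x))

Computing term by term:
  x=0: 2/7 × log_2[(2/7)/(2/9)] = 2/7 × 0.3626 = 0.1036
  x=1: 2/7 × log_2[(2/7)/(1/6)] = 2/7 × 0.7776 = 0.2222
  x=2: 1/7 × log_2[(1/7)/(5/18)] = 1/7 × -0.9594 = -0.1371
  x=3: 2/7 × log_2[(2/7)/(1/3)] = 2/7 × -0.2224 = -0.0635

D_KL(P||Q) = 0.1252 bits

Note: KL divergence is always non-negative and equals 0 iff P = Q.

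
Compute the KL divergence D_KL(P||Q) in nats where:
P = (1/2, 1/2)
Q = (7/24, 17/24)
0.0953 nats

KL divergence: D_KL(P||Q) = Σ p(x) log(p(x)/q(x))

Computing term by term:
  x=0: 1/2 × log_e[(1/2)/(7/24)] = 1/2 × 0.5390 = 0.2695
  x=1: 1/2 × log_e[(1/2)/(17/24)] = 1/2 × -0.3483 = -0.1742

D_KL(P||Q) = 0.0953 nats

Note: KL divergence is always non-negative and equals 0 iff P = Q.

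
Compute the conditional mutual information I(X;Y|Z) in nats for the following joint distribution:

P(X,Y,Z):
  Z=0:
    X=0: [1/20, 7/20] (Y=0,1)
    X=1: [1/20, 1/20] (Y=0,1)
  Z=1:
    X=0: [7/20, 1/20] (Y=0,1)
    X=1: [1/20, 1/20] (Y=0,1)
0.0604 nats

Conditional mutual information: I(X;Y|Z) = H(X|Z) + H(Y|Z) - H(X,Y|Z)

H(Z) = 0.6931
H(X,Z) = 1.1935 → H(X|Z) = 0.5004
H(Y,Z) = 1.1935 → H(Y|Z) = 0.5004
H(X,Y,Z) = 1.6336 → H(X,Y|Z) = 0.9404

I(X;Y|Z) = 0.5004 + 0.5004 - 0.9404 = 0.0604 nats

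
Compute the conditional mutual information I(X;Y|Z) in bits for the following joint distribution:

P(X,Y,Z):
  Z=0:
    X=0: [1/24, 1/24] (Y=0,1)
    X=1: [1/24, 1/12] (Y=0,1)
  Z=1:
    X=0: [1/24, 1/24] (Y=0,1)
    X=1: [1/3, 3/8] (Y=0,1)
0.0043 bits

Conditional mutual information: I(X;Y|Z) = H(X|Z) + H(Y|Z) - H(X,Y|Z)

H(Z) = 0.7383
H(X,Z) = 1.3249 → H(X|Z) = 0.5866
H(Y,Z) = 1.7307 → H(Y|Z) = 0.9924
H(X,Y,Z) = 2.3129 → H(X,Y|Z) = 1.5746

I(X;Y|Z) = 0.5866 + 0.9924 - 1.5746 = 0.0043 bits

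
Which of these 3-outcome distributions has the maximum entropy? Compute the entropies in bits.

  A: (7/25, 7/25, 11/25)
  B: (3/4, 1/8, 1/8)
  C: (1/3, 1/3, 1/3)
C

For a discrete distribution over n outcomes, entropy is maximized by the uniform distribution.

Computing entropies:
H(A) = 1.5496 bits
H(B) = 1.0613 bits
H(C) = 1.5850 bits

The uniform distribution (where all probabilities equal 1/3) achieves the maximum entropy of log_2(3) = 1.5850 bits.

Distribution C has the highest entropy.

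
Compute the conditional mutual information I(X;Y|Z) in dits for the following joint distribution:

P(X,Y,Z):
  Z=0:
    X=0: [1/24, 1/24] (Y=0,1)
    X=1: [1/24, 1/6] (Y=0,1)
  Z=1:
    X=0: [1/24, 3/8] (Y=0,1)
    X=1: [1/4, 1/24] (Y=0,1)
0.1031 dits

Conditional mutual information: I(X;Y|Z) = H(X|Z) + H(Y|Z) - H(X,Y|Z)

H(Z) = 0.2622
H(X,Z) = 0.5464 → H(X|Z) = 0.2842
H(Y,Z) = 0.5464 → H(Y|Z) = 0.2842
H(X,Y,Z) = 0.7275 → H(X,Y|Z) = 0.4653

I(X;Y|Z) = 0.2842 + 0.2842 - 0.4653 = 0.1031 dits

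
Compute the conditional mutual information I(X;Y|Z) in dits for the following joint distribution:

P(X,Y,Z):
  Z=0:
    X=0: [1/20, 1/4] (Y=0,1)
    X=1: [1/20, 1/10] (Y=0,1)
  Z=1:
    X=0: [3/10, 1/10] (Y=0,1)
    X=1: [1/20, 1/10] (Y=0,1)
0.0208 dits

Conditional mutual information: I(X;Y|Z) = H(X|Z) + H(Y|Z) - H(X,Y|Z)

H(Z) = 0.2989
H(X,Z) = 0.5632 → H(X|Z) = 0.2644
H(Y,Z) = 0.5589 → H(Y|Z) = 0.2601
H(X,Y,Z) = 0.8025 → H(X,Y|Z) = 0.5037

I(X;Y|Z) = 0.2644 + 0.2601 - 0.5037 = 0.0208 dits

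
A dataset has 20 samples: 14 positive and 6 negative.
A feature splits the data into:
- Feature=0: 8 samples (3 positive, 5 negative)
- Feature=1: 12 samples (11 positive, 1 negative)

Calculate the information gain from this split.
0.2512 bits

Information Gain = H(Y) - H(Y|Feature)

Before split:
P(positive) = 14/20 = 0.7000
H(Y) = 0.8813 bits

After split:
Feature=0: H = 0.9544 bits (weight = 8/20)
Feature=1: H = 0.4138 bits (weight = 12/20)
H(Y|Feature) = (8/20)×0.9544 + (12/20)×0.4138 = 0.6301 bits

Information Gain = 0.8813 - 0.6301 = 0.2512 bits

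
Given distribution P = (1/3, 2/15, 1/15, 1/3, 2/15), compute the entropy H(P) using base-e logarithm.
1.4503 nats

Shannon entropy is H(X) = -Σ p(x) log p(x).

For P = (1/3, 2/15, 1/15, 1/3, 2/15):
H = -1/3 × log_e(1/3) -2/15 × log_e(2/15) -1/15 × log_e(1/15) -1/3 × log_e(1/3) -2/15 × log_e(2/15)
H = 1.4503 nats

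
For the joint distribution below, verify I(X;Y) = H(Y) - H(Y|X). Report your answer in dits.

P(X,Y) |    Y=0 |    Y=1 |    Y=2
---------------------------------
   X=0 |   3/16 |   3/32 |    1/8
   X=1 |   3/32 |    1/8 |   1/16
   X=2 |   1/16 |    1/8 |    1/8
I(X;Y) = 0.0173 dits

Mutual information has multiple equivalent forms:
- I(X;Y) = H(X) - H(X|Y)
- I(X;Y) = H(Y) - H(Y|X)
- I(X;Y) = H(X) + H(Y) - H(X,Y)

Computing all quantities:
H(X) = 0.4717, H(Y) = 0.4767, H(X,Y) = 0.9311
H(X|Y) = 0.4544, H(Y|X) = 0.4594

Verification:
H(X) - H(X|Y) = 0.4717 - 0.4544 = 0.0173
H(Y) - H(Y|X) = 0.4767 - 0.4594 = 0.0173
H(X) + H(Y) - H(X,Y) = 0.4717 + 0.4767 - 0.9311 = 0.0173

All forms give I(X;Y) = 0.0173 dits. ✓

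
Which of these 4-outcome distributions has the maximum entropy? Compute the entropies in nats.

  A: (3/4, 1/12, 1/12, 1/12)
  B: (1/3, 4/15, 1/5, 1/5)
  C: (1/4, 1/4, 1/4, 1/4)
C

For a discrete distribution over n outcomes, entropy is maximized by the uniform distribution.

Computing entropies:
H(A) = 0.8370 nats
H(B) = 1.3624 nats
H(C) = 1.3863 nats

The uniform distribution (where all probabilities equal 1/4) achieves the maximum entropy of log_e(4) = 1.3863 nats.

Distribution C has the highest entropy.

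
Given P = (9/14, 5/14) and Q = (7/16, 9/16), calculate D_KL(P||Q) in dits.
0.0370 dits

KL divergence: D_KL(P||Q) = Σ p(x) log(p(x)/q(x))

Computing term by term:
  x=0: 9/14 × log_10[(9/14)/(7/16)] = 9/14 × 0.1671 = 0.1074
  x=1: 5/14 × log_10[(5/14)/(9/16)] = 5/14 × -0.1973 = -0.0705

D_KL(P||Q) = 0.0370 dits

Note: KL divergence is always non-negative and equals 0 iff P = Q.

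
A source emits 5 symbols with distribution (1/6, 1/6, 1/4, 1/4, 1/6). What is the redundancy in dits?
0.0089 dits

Redundancy measures how far a source is from maximum entropy:
R = H_max - H(X)

Maximum entropy for 5 symbols: H_max = log_10(5) = 0.6990 dits
Actual entropy: H(X) = 0.6901 dits
Redundancy: R = 0.6990 - 0.6901 = 0.0089 dits

This redundancy represents potential for compression: the source could be compressed by 0.0089 dits per symbol.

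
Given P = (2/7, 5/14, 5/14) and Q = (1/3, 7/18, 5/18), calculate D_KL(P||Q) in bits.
0.0221 bits

KL divergence: D_KL(P||Q) = Σ p(x) log(p(x)/q(x))

Computing term by term:
  x=0: 2/7 × log_2[(2/7)/(1/3)] = 2/7 × -0.2224 = -0.0635
  x=1: 5/14 × log_2[(5/14)/(7/18)] = 5/14 × -0.1229 = -0.0439
  x=2: 5/14 × log_2[(5/14)/(5/18)] = 5/14 × 0.3626 = 0.1295

D_KL(P||Q) = 0.0221 bits

Note: KL divergence is always non-negative and equals 0 iff P = Q.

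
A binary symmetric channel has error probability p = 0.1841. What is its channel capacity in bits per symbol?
0.3110 bits

For a binary symmetric channel (BSC) with error probability p:
Capacity C = 1 - H(p) bits per symbol

where H(p) = -p log₂(p) - (1-p) log₂(1-p) is the binary entropy function.

H(0.1841) = 0.6890 bits
C = 1 - 0.6890 = 0.3110 bits per symbol

This means we can reliably transmit up to 0.3110 bits of information per channel use.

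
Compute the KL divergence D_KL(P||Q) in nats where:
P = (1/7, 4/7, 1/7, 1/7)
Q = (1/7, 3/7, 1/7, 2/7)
0.0654 nats

KL divergence: D_KL(P||Q) = Σ p(x) log(p(x)/q(x))

Computing term by term:
  x=0: 1/7 × log_e[(1/7)/(1/7)] = 1/7 × 0.0000 = 0.0000
  x=1: 4/7 × log_e[(4/7)/(3/7)] = 4/7 × 0.2877 = 0.1644
  x=2: 1/7 × log_e[(1/7)/(1/7)] = 1/7 × 0.0000 = 0.0000
  x=3: 1/7 × log_e[(1/7)/(2/7)] = 1/7 × -0.6931 = -0.0990

D_KL(P||Q) = 0.0654 nats

Note: KL divergence is always non-negative and equals 0 iff P = Q.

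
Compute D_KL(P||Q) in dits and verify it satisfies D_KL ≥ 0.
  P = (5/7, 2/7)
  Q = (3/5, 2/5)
0.0123 dits

KL divergence satisfies the Gibbs inequality: D_KL(P||Q) ≥ 0 for all distributions P, Q.

D_KL(P||Q) = Σ p(x) log(p(x)/q(x))
Term by term:
  x=0: 5/7 × log_10[(5/7)/(3/5)] = 0.0541
  x=1: 2/7 × log_10[(2/7)/(2/5)] = -0.0418
D_KL(P||Q) = 0.0123 dits

D_KL(P||Q) = 0.0123 ≥ 0 ✓

This non-negativity is a fundamental property: relative entropy cannot be negative because it measures how different Q is from P.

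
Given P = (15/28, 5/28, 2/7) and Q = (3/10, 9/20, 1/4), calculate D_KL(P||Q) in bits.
0.2651 bits

KL divergence: D_KL(P||Q) = Σ p(x) log(p(x)/q(x))

Computing term by term:
  x=0: 15/28 × log_2[(15/28)/(3/10)] = 15/28 × 0.8365 = 0.4481
  x=1: 5/28 × log_2[(5/28)/(9/20)] = 5/28 × -1.3334 = -0.2381
  x=2: 2/7 × log_2[(2/7)/(1/4)] = 2/7 × 0.1926 = 0.0550

D_KL(P||Q) = 0.2651 bits

Note: KL divergence is always non-negative and equals 0 iff P = Q.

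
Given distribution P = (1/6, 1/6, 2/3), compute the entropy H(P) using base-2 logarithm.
1.2516 bits

Shannon entropy is H(X) = -Σ p(x) log p(x).

For P = (1/6, 1/6, 2/3):
H = -1/6 × log_2(1/6) -1/6 × log_2(1/6) -2/3 × log_2(2/3)
H = 1.2516 bits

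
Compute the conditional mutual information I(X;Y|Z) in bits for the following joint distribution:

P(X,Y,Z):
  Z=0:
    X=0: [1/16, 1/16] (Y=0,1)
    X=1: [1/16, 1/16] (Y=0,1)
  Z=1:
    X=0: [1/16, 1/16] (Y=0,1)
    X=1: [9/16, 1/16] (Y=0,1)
0.0694 bits

Conditional mutual information: I(X;Y|Z) = H(X|Z) + H(Y|Z) - H(X,Y|Z)

H(Z) = 0.8113
H(X,Z) = 1.5488 → H(X|Z) = 0.7375
H(Y,Z) = 1.5488 → H(Y|Z) = 0.7375
H(X,Y,Z) = 2.2169 → H(X,Y|Z) = 1.4056

I(X;Y|Z) = 0.7375 + 0.7375 - 1.4056 = 0.0694 bits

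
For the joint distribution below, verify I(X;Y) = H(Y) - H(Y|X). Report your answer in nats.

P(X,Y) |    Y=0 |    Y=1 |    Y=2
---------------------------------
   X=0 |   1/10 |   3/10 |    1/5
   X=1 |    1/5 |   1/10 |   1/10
I(X;Y) = 0.0662 nats

Mutual information has multiple equivalent forms:
- I(X;Y) = H(X) - H(X|Y)
- I(X;Y) = H(Y) - H(Y|X)
- I(X;Y) = H(X) + H(Y) - H(X,Y)

Computing all quantities:
H(X) = 0.6730, H(Y) = 1.0889, H(X,Y) = 1.6957
H(X|Y) = 0.6068, H(Y|X) = 1.0227

Verification:
H(X) - H(X|Y) = 0.6730 - 0.6068 = 0.0662
H(Y) - H(Y|X) = 1.0889 - 1.0227 = 0.0662
H(X) + H(Y) - H(X,Y) = 0.6730 + 1.0889 - 1.6957 = 0.0662

All forms give I(X;Y) = 0.0662 nats. ✓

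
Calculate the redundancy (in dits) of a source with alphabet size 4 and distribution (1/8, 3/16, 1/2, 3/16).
0.0660 dits

Redundancy measures how far a source is from maximum entropy:
R = H_max - H(X)

Maximum entropy for 4 symbols: H_max = log_10(4) = 0.6021 dits
Actual entropy: H(X) = 0.5360 dits
Redundancy: R = 0.6021 - 0.5360 = 0.0660 dits

This redundancy represents potential for compression: the source could be compressed by 0.0660 dits per symbol.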